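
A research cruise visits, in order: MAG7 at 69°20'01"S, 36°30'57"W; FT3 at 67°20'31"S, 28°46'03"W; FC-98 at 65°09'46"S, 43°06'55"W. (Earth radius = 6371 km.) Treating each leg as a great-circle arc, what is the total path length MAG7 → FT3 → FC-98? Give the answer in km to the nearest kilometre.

1072 km

MAG7: φ = -69.33361°, λ = -36.51583°
FT3: φ = -67.34194°, λ = -28.76750°
FC-98: φ = -65.16278°, λ = -43.11528°
MAG7→FT3: c = 0.060762 rad, d = 387.11 km
FT3→FC-98: c = 0.107478 rad, d = 684.74 km
Total = 387.11 + 684.74 = 1071.86 km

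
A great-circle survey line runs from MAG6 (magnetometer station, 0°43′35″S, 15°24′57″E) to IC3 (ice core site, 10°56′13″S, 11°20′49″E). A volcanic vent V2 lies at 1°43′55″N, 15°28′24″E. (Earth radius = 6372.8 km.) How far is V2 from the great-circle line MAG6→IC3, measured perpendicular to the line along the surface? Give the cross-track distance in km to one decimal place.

MAG6: φ = -0.72639°, λ = +15.41583°
IC3: φ = -10.93694°, λ = +11.34694°
V2: φ = +1.73194°, λ = +15.47333°
δ₁₃ = central angle MAG6→V2 = 0.042918 rad  (haversine)
θ₁₃ = bearing MAG6→V2 = 1.340°,  θ₁₂ = bearing MAG6→IC3 = 201.452°
dₓₜ = R·arcsin(sin δ₁₃ · sin(θ₁₃ − θ₁₂)) = 6372.8·arcsin(0.04290·sin(-200.112°)) = 94.022 km
|dₓₜ| = 94.022 km

94.0 km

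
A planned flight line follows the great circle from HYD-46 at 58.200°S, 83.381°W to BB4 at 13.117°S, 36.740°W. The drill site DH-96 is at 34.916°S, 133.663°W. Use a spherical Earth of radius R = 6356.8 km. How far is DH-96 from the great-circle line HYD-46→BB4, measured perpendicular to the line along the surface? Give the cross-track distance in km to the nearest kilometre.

δ₁₃ = central angle HYD-46→DH-96 = 0.703515 rad  (haversine)
θ₁₃ = bearing HYD-46→DH-96 = 282.836°,  θ₁₂ = bearing HYD-46→BB4 = 57.639°
dₓₜ = R·arcsin(sin δ₁₃ · sin(θ₁₃ − θ₁₂)) = 6356.8·arcsin(0.64690·sin(225.197°)) = -3031.340 km
|dₓₜ| = 3031.340 km

3031 km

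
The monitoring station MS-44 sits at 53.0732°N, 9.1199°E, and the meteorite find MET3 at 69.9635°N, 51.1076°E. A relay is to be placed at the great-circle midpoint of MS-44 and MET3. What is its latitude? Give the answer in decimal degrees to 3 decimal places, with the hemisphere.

Bx = cos φ₂ cos Δλ = 0.254665,  By = cos φ₂ sin Δλ = 0.229202
φₘ = atan2(sin φ₁ + sin φ₂, √((cos φ₁ + Bx)² + By²)) = 63.00971°
λₘ = λ₁ + atan2(By, cos φ₁ + Bx) = 24.11881°

63.010°N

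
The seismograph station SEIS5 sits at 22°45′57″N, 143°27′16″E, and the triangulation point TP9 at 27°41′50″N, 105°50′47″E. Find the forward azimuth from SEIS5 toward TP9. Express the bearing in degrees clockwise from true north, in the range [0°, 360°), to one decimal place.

286.2°

SEIS5: φ = +22.76583°, λ = +143.45444°
TP9: φ = +27.69722°, λ = +105.84639°
Δλ = -37.6081°
y = sin Δλ · cos φ₂ = -0.540331
x = cos φ₁ sin φ₂ − sin φ₁ cos φ₂ cos Δλ = 0.157159
θ = atan2(y, x) = -73.7826° → 286.2174° (mod 360°)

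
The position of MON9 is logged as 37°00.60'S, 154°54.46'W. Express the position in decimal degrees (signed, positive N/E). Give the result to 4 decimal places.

lat: 37.0100° S → -37.0100°
lon: 154.9077° W → -154.9077°

-37.0100°, -154.9077°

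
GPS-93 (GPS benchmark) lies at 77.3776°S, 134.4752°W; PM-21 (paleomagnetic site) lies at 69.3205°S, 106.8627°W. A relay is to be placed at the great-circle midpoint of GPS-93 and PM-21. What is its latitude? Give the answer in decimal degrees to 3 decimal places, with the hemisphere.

Bx = cos φ₂ cos Δλ = 0.312918,  By = cos φ₂ sin Δλ = 0.163677
φₘ = atan2(sin φ₁ + sin φ₂, √((cos φ₁ + Bx)² + By²)) = -73.77889°
λₘ = λ₁ + atan2(By, cos φ₁ + Bx) = -117.35713°

73.779°S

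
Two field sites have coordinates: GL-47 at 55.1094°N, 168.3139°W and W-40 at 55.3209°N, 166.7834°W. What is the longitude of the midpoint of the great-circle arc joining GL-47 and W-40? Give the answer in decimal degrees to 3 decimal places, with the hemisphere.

167.551°W

Bx = cos φ₂ cos Δλ = 0.568777,  By = cos φ₂ sin Δλ = 0.015197
φₘ = atan2(sin φ₁ + sin φ₂, √((cos φ₁ + Bx)² + By²)) = 55.21754°
λₘ = λ₁ + atan2(By, cos φ₁ + Bx) = -167.55068°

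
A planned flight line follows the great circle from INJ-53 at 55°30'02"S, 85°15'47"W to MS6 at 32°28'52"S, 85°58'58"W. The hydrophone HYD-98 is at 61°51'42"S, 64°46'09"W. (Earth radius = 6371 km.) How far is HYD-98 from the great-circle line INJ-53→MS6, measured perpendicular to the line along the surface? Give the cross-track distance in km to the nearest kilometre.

1033 km

INJ-53: φ = -55.50056°, λ = -85.26306°
MS6: φ = -32.48111°, λ = -85.98278°
HYD-98: φ = -61.86167°, λ = -64.76917°
δ₁₃ = central angle INJ-53→HYD-98 = 0.215182 rad  (haversine)
θ₁₃ = bearing INJ-53→HYD-98 = 129.352°,  θ₁₂ = bearing INJ-53→MS6 = 358.448°
dₓₜ = R·arcsin(sin δ₁₃ · sin(θ₁₃ − θ₁₂)) = 6371·arcsin(0.21353·sin(-229.095°)) = 1032.686 km
|dₓₜ| = 1032.686 km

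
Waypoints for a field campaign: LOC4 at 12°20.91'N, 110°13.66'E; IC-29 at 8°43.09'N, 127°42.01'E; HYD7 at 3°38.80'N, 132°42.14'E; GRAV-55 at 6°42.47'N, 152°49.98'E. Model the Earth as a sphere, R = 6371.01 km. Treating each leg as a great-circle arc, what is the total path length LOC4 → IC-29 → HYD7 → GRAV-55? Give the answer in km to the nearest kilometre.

4996 km

LOC4: φ = +12.34850°, λ = +110.22767°
IC-29: φ = +8.71817°, λ = +127.70017°
HYD7: φ = +3.64667°, λ = +132.70233°
GRAV-55: φ = +6.70783°, λ = +152.83300°
LOC4→IC-29: c = 0.306343 rad, d = 1951.72 km
IC-29→HYD7: c = 0.123949 rad, d = 789.68 km
HYD7→GRAV-55: c = 0.353911 rad, d = 2254.77 km
Total = 1951.72 + 789.68 + 2254.77 = 4996.17 km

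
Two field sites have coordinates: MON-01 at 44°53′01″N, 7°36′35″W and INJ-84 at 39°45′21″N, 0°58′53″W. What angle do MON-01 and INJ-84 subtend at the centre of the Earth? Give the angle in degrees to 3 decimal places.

MON-01: φ = +44.88361°, λ = -7.60972°
INJ-84: φ = +39.75583°, λ = -0.98139°
Δφ = -5.1278°,  Δλ = 6.6283°
a = sin²(Δφ/2) + cos φ₁ cos φ₂ sin²(Δλ/2) = 0.003822
c = 2·arcsin(√a) = 0.123716 rad = 7.0884°

7.088°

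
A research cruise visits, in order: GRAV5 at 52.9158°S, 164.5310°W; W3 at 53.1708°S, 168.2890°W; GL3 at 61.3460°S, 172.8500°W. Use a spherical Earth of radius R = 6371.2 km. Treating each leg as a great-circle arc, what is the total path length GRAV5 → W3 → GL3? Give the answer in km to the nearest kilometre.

1202 km

GRAV5→W3: c = 0.039679 rad, d = 252.80 km
W3→GL3: c = 0.148949 rad, d = 948.98 km
Total = 252.80 + 948.98 = 1201.78 km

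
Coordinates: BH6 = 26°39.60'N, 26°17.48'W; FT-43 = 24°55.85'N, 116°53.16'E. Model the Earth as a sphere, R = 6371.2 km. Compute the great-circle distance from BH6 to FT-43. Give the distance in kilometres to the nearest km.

BH6: φ = +26.66000°, λ = -26.29133°
FT-43: φ = +24.93083°, λ = +116.88600°
Δφ = -1.7292°,  Δλ = 143.1773°
a = sin²(Δφ/2) + cos φ₁ cos φ₂ sin²(Δλ/2) = 0.729796
c = 2·arcsin(√a) = 2.048332 rad = 117.3608°
d = R·c = 6371.2 × 2.048332 = 13050.3 km

13050 km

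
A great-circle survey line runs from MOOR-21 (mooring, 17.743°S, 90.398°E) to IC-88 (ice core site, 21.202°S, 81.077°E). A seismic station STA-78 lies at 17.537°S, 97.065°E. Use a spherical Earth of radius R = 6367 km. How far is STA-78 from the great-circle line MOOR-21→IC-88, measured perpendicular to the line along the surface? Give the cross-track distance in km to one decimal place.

265.9 km

δ₁₃ = central angle MOOR-21→STA-78 = 0.110942 rad  (haversine)
θ₁₃ = bearing MOOR-21→STA-78 = 89.156°,  θ₁₂ = bearing MOOR-21→IC-88 = 247.004°
dₓₜ = R·arcsin(sin δ₁₃ · sin(θ₁₃ − θ₁₂)) = 6367·arcsin(0.11071·sin(-157.847°)) = -265.886 km
|dₓₜ| = 265.886 km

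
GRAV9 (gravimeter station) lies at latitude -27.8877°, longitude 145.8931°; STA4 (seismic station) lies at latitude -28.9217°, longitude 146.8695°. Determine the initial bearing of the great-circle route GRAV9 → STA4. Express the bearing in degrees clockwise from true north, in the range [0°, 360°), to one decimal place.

140.5°

Δλ = 0.9764°
y = sin Δλ · cos φ₂ = 0.014915
x = cos φ₁ sin φ₂ − sin φ₁ cos φ₂ cos Δλ = -0.018105
θ = atan2(y, x) = 140.5178° → 140.5178° (mod 360°)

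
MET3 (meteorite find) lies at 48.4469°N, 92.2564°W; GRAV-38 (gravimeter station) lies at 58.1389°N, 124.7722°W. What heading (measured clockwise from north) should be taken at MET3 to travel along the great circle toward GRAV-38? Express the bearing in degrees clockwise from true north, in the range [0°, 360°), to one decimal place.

309.1°

Δλ = -32.5158°
y = sin Δλ · cos φ₂ = -0.283743
x = cos φ₁ sin φ₂ − sin φ₁ cos φ₂ cos Δλ = 0.230274
θ = atan2(y, x) = -50.9386° → 309.0614° (mod 360°)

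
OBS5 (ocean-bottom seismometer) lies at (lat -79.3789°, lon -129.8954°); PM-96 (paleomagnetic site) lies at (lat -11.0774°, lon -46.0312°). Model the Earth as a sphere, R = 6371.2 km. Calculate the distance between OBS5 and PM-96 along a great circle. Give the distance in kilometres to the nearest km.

Δφ = 68.3015°,  Δλ = 83.8642°
a = sin²(Δφ/2) + cos φ₁ cos φ₂ sin²(Δλ/2) = 0.395912
c = 2·arcsin(√a) = 1.361086 rad = 77.9845°
d = R·c = 6371.2 × 1.361086 = 8671.8 km

8672 km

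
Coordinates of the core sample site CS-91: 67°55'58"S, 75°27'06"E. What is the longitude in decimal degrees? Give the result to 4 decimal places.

75° + 27′/60 + 6″/3600 = 75 + 0.45000 + 0.00167 = 75.4517°

75.4517°E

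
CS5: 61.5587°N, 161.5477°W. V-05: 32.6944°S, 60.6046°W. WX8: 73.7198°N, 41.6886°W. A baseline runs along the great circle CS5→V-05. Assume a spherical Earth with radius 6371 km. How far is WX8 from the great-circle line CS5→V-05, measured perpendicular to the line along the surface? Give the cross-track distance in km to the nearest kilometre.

δ₁₃ = central angle CS5→WX8 = 0.679995 rad  (haversine)
θ₁₃ = bearing CS5→WX8 = 22.746°,  θ₁₂ = bearing CS5→V-05 = 98.045°
dₓₜ = R·arcsin(sin δ₁₃ · sin(θ₁₃ − θ₁₂)) = 6371·arcsin(0.62879·sin(-75.298°)) = -4165.325 km
|dₓₜ| = 4165.325 km

4165 km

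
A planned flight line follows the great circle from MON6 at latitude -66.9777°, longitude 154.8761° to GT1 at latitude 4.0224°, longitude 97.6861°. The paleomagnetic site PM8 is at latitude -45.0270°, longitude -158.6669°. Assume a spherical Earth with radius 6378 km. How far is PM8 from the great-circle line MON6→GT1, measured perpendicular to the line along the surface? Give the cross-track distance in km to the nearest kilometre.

2745 km

δ₁₃ = central angle MON6→PM8 = 0.570717 rad  (haversine)
θ₁₃ = bearing MON6→PM8 = 71.497°,  θ₁₂ = bearing MON6→GT1 = 302.050°
dₓₜ = R·arcsin(sin δ₁₃ · sin(θ₁₃ − θ₁₂)) = 6378·arcsin(0.54024·sin(-230.552°)) = 2744.660 km
|dₓₜ| = 2744.660 km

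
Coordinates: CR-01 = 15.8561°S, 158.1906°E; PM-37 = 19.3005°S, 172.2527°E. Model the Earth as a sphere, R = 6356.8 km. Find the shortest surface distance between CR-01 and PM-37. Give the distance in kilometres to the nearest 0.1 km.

1535.0 km

Δφ = -3.4444°,  Δλ = 14.0621°
a = sin²(Δφ/2) + cos φ₁ cos φ₂ sin²(Δλ/2) = 0.014507
c = 2·arcsin(√a) = 0.241473 rad = 13.8354°
d = R·c = 6356.8 × 0.241473 = 1535.0 km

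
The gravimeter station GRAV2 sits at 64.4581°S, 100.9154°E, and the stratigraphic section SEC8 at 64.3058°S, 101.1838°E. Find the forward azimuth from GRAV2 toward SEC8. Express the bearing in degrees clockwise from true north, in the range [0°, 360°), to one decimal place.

37.4°

Δλ = 0.2684°
y = sin Δλ · cos φ₂ = 0.002031
x = cos φ₁ sin φ₂ − sin φ₁ cos φ₂ cos Δλ = 0.002654
θ = atan2(y, x) = 37.4274° → 37.4274° (mod 360°)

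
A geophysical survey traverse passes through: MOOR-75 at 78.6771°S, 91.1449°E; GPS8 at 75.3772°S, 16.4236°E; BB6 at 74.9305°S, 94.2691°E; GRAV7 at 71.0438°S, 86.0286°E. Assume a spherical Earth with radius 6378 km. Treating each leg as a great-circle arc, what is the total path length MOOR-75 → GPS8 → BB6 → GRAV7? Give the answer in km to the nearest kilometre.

MOOR-75→GPS8: c = 0.277158 rad, d = 1767.71 km
GPS8→BB6: c = 0.323422 rad, d = 2062.79 km
BB6→GRAV7: c = 0.079670 rad, d = 508.13 km
Total = 1767.71 + 2062.79 + 508.13 = 4338.63 km

4339 km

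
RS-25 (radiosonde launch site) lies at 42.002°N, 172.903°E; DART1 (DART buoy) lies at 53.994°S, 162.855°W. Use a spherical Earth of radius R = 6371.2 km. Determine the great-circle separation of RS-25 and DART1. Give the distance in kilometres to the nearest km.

10922 km

Δφ = -95.9960°,  Δλ = 24.2420°
a = sin²(Δφ/2) + cos φ₁ cos φ₂ sin²(Δλ/2) = 0.571491
c = 2·arcsin(√a) = 1.714270 rad = 98.2204°
d = R·c = 6371.2 × 1.714270 = 10922.0 km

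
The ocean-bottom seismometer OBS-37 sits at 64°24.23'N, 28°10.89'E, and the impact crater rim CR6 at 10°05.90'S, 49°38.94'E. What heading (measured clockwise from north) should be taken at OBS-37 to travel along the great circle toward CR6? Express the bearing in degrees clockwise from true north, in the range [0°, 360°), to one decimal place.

OBS-37: φ = +64.40383°, λ = +28.18150°
CR6: φ = -10.09833°, λ = +49.64900°
Δλ = 21.4675°
y = sin Δλ · cos φ₂ = 0.360304
x = cos φ₁ sin φ₂ − sin φ₁ cos φ₂ cos Δλ = -0.902043
θ = atan2(y, x) = 158.2267° → 158.2267° (mod 360°)

158.2°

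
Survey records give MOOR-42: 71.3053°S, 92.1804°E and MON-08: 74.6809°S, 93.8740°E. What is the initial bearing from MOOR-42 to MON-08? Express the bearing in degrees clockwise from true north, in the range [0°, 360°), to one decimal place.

Δλ = 1.6936°
y = sin Δλ · cos φ₂ = 0.007808
x = cos φ₁ sin φ₂ − sin φ₁ cos φ₂ cos Δλ = -0.058991
θ = atan2(y, x) = 172.4600° → 172.4600° (mod 360°)

172.5°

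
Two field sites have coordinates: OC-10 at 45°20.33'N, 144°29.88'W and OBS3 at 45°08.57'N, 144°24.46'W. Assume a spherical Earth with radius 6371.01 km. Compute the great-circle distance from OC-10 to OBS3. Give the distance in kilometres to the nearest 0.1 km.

OC-10: φ = +45.33883°, λ = -144.49800°
OBS3: φ = +45.14283°, λ = -144.40767°
Δφ = -0.1960°,  Δλ = 0.0903°
a = sin²(Δφ/2) + cos φ₁ cos φ₂ sin²(Δλ/2) = 0.000003
c = 2·arcsin(√a) = 0.003596 rad = 0.2061°
d = R·c = 6371.01 × 0.003596 = 22.9 km

22.9 km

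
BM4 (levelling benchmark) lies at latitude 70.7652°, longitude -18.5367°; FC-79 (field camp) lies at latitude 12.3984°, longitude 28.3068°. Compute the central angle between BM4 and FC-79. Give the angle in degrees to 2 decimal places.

64.99°

Δφ = -58.3668°,  Δλ = 46.8435°
a = sin²(Δφ/2) + cos φ₁ cos φ₂ sin²(Δλ/2) = 0.288599
c = 2·arcsin(√a) = 1.134261 rad = 64.9884°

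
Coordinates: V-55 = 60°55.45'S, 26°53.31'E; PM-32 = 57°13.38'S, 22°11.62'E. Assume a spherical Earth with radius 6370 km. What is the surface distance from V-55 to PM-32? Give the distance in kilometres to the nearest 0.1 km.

V-55: φ = -60.92417°, λ = +26.88850°
PM-32: φ = -57.22300°, λ = +22.19367°
Δφ = 3.7012°,  Δλ = -4.6948°
a = sin²(Δφ/2) + cos φ₁ cos φ₂ sin²(Δλ/2) = 0.001484
c = 2·arcsin(√a) = 0.077070 rad = 4.4158°
d = R·c = 6370 × 0.077070 = 490.9 km

490.9 km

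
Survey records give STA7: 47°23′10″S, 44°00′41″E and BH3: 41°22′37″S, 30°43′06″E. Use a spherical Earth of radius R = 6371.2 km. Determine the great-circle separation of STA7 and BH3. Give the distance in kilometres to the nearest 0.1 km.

STA7: φ = -47.38611°, λ = +44.01139°
BH3: φ = -41.37694°, λ = +30.71833°
Δφ = 6.0092°,  Δλ = -13.2931°
a = sin²(Δφ/2) + cos φ₁ cos φ₂ sin²(Δλ/2) = 0.009554
c = 2·arcsin(√a) = 0.195797 rad = 11.2183°
d = R·c = 6371.2 × 0.195797 = 1247.5 km

1247.5 km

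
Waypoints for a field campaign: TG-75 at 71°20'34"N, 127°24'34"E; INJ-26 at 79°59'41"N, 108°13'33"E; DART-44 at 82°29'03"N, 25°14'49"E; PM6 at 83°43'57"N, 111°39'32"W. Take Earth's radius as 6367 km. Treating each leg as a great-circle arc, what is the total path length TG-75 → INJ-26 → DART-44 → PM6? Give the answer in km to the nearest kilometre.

TG-75: φ = +71.34278°, λ = +127.40944°
INJ-26: φ = +79.99472°, λ = +108.22583°
DART-44: φ = +82.48417°, λ = +25.24694°
PM6: φ = +83.73250°, λ = -111.65889°
TG-75→INJ-26: c = 0.170299 rad, d = 1084.30 km
INJ-26→DART-44: c = 0.204764 rad, d = 1303.73 km
DART-44→PM6: c = 0.223824 rad, d = 1425.09 km
Total = 1084.30 + 1303.73 + 1425.09 = 3813.12 km

3813 km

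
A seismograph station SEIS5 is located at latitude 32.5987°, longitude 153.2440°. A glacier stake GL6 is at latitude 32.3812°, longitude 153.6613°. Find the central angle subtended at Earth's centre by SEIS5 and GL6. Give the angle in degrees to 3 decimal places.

Δφ = -0.2175°,  Δλ = 0.4173°
a = sin²(Δφ/2) + cos φ₁ cos φ₂ sin²(Δλ/2) = 0.000013
c = 2·arcsin(√a) = 0.007222 rad = 0.4138°

0.414°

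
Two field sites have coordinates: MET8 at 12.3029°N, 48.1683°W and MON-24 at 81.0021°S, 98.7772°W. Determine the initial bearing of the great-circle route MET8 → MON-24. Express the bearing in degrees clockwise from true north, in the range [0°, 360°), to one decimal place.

187.0°

Δλ = -50.6089°
y = sin Δλ · cos φ₂ = -0.120870
x = cos φ₁ sin φ₂ − sin φ₁ cos φ₂ cos Δλ = -0.986160
θ = atan2(y, x) = -173.0123° → 186.9877° (mod 360°)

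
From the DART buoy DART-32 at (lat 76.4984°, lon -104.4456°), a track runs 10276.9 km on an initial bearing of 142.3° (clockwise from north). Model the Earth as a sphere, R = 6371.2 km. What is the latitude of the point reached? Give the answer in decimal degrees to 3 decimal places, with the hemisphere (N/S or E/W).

13.039°S

δ = d/R = 10276.9/6371.2 = 1.613024 rad
φ₂ = arcsin(sin φ₁ cos δ + cos φ₁ sin δ cos θ)
   = arcsin(0.97236·-0.04222 + 0.23347·0.99911·-0.79122) = -13.03892°
λ₂ = λ₁ + atan2(sin θ sin δ cos φ₁, cos δ − sin φ₁ sin φ₂) = -65.60531°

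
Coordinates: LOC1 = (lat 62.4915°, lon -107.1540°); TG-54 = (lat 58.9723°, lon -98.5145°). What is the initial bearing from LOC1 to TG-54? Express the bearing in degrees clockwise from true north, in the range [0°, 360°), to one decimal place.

126.0°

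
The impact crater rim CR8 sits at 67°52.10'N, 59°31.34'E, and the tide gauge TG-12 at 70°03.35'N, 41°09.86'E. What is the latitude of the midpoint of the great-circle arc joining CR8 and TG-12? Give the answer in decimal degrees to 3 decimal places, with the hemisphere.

69.208°N

CR8: φ = +67.86833°, λ = +59.52233°
TG-12: φ = +70.05583°, λ = +41.16433°
Bx = cos φ₂ cos Δλ = 0.323745,  By = cos φ₂ sin Δλ = -0.107432
φₘ = atan2(sin φ₁ + sin φ₂, √((cos φ₁ + Bx)² + By²)) = 69.20770°
λₘ = λ₁ + atan2(By, cos φ₁ + Bx) = 50.80289°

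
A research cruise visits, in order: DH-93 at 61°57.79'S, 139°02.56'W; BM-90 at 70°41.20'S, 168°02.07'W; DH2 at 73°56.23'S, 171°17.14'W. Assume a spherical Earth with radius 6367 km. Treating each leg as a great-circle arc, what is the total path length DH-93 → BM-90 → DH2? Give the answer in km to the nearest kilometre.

1968 km

DH-93: φ = -61.96317°, λ = -139.04267°
BM-90: φ = -70.68667°, λ = -168.03450°
DH2: φ = -73.93717°, λ = -171.28567°
DH-93→BM-90: c = 0.249843 rad, d = 1590.75 km
BM-90→DH2: c = 0.059273 rad, d = 377.39 km
Total = 1590.75 + 377.39 = 1968.14 km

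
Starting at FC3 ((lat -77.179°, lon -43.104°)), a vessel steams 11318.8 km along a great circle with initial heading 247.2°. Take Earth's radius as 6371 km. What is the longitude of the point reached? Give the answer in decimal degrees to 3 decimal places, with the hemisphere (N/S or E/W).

δ = d/R = 11318.8/6371 = 1.776613 rad
φ₂ = arcsin(sin φ₁ cos δ + cos φ₁ sin δ cos θ)
   = arcsin(-0.97507·-0.20437 + 0.22191·0.97889·-0.38752) = 6.60905°
λ₂ = λ₁ + atan2(sin θ sin δ cos φ₁, cos δ − sin φ₁ sin φ₂) = -157.81284°

157.813°W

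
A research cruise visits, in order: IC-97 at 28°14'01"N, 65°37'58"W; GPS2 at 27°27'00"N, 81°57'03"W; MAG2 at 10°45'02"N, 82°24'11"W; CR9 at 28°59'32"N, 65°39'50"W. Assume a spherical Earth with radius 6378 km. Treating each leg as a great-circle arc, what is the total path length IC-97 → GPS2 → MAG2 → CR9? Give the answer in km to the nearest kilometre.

6142 km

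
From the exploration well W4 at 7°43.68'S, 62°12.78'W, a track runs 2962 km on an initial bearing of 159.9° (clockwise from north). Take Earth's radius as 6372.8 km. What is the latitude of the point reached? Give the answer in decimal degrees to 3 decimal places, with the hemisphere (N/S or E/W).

32.501°S

W4: φ = -7.72800°, λ = -62.21300°
δ = d/R = 2962/6372.8 = 0.464788 rad
φ₂ = arcsin(sin φ₁ cos δ + cos φ₁ sin δ cos θ)
   = arcsin(-0.13447·0.89392 + 0.99092·0.44823·-0.93909) = -32.50108°
λ₂ = λ₁ + atan2(sin θ sin δ cos φ₁, cos δ − sin φ₁ sin φ₂) = -51.68912°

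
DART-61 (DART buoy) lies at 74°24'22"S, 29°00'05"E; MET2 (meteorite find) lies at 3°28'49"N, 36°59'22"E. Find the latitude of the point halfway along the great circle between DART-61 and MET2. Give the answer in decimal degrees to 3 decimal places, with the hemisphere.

35.507°S

DART-61: φ = -74.40611°, λ = +29.00139°
MET2: φ = +3.48028°, λ = +36.98944°
Bx = cos φ₂ cos Δλ = 0.988471,  By = cos φ₂ sin Δλ = 0.138710
φₘ = atan2(sin φ₁ + sin φ₂, √((cos φ₁ + Bx)² + By²)) = -35.50691°
λₘ = λ₁ + atan2(By, cos φ₁ + Bx) = 35.29709°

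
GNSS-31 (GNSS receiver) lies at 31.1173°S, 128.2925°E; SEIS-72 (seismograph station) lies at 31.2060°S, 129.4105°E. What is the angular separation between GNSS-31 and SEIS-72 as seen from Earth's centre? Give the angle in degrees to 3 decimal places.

Δφ = -0.0887°,  Δλ = 1.1180°
a = sin²(Δφ/2) + cos φ₁ cos φ₂ sin²(Δλ/2) = 0.000070
c = 2·arcsin(√a) = 0.016769 rad = 0.9608°

0.961°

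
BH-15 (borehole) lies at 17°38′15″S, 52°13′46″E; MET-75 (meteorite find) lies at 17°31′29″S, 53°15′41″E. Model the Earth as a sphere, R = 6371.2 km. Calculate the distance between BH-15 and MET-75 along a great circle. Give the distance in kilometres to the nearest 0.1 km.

BH-15: φ = -17.63750°, λ = +52.22944°
MET-75: φ = -17.52472°, λ = +53.26139°
Δφ = 0.1128°,  Δλ = 1.0319°
a = sin²(Δφ/2) + cos φ₁ cos φ₂ sin²(Δλ/2) = 0.000075
c = 2·arcsin(√a) = 0.017282 rad = 0.9902°
d = R·c = 6371.2 × 0.017282 = 110.1 km

110.1 km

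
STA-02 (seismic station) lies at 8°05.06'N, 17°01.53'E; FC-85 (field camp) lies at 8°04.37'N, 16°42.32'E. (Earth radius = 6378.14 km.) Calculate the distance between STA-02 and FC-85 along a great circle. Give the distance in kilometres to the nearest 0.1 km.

35.3 km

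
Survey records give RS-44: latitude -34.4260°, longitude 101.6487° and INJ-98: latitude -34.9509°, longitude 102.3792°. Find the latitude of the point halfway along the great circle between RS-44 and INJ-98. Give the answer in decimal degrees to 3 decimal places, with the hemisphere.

Bx = cos φ₂ cos Δλ = 0.819577,  By = cos φ₂ sin Δλ = 0.010450
φₘ = atan2(sin φ₁ + sin φ₂, √((cos φ₁ + Bx)² + By²)) = -34.68899°
λₘ = λ₁ + atan2(By, cos φ₁ + Bx) = 102.01279°

34.689°S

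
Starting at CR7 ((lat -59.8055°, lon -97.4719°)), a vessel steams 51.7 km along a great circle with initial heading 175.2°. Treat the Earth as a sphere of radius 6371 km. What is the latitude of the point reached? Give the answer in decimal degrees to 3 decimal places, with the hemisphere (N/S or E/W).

60.269°S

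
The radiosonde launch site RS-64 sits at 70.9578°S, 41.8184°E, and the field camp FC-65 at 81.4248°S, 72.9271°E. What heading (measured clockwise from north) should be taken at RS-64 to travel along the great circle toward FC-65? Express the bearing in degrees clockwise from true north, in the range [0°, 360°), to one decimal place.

159.1°

Δλ = 31.1087°
y = sin Δλ · cos φ₂ = 0.077038
x = cos φ₁ sin φ₂ − sin φ₁ cos φ₂ cos Δλ = -0.201939
θ = atan2(y, x) = 159.1185° → 159.1185° (mod 360°)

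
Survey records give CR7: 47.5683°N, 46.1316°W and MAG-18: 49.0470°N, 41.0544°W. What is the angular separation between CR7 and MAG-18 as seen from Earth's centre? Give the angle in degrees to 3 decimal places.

Δφ = 1.4787°,  Δλ = 5.0772°
a = sin²(Δφ/2) + cos φ₁ cos φ₂ sin²(Δλ/2) = 0.001034
c = 2·arcsin(√a) = 0.064326 rad = 3.6856°

3.686°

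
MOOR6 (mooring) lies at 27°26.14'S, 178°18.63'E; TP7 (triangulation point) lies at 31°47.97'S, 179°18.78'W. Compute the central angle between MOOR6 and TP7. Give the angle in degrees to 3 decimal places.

4.828°

MOOR6: φ = -27.43567°, λ = +178.31050°
TP7: φ = -31.79950°, λ = -179.31300°
Δφ = -4.3638°,  Δλ = 2.3765°
a = sin²(Δφ/2) + cos φ₁ cos φ₂ sin²(Δλ/2) = 0.001774
c = 2·arcsin(√a) = 0.084260 rad = 4.8277°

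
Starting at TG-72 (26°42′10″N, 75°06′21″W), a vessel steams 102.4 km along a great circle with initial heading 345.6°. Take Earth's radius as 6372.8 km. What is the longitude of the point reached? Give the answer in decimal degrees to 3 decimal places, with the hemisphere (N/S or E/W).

TG-72: φ = +26.70278°, λ = -75.10583°
δ = d/R = 102.4/6372.8 = 0.016068 rad
φ₂ = arcsin(sin φ₁ cos δ + cos φ₁ sin δ cos θ)
   = arcsin(0.44936·0.99987 + 0.89335·0.01607·0.96858) = 27.59426°
λ₂ = λ₁ + atan2(sin θ sin δ cos φ₁, cos δ − sin φ₁ sin φ₂) = -75.36416°

75.364°W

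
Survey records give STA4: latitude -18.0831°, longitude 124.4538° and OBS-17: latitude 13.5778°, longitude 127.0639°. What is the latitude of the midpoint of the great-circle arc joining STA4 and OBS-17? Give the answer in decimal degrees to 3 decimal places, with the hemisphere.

2.253°S

Bx = cos φ₂ cos Δλ = 0.971044,  By = cos φ₂ sin Δλ = 0.044266
φₘ = atan2(sin φ₁ + sin φ₂, √((cos φ₁ + Bx)² + By²)) = -2.25323°
λₘ = λ₁ + atan2(By, cos φ₁ + Bx) = 125.77341°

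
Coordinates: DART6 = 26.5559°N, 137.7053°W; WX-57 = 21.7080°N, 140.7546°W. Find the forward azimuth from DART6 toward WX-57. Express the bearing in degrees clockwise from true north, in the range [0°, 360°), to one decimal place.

210.5°

Δλ = -3.0493°
y = sin Δλ · cos φ₂ = -0.049423
x = cos φ₁ sin φ₂ − sin φ₁ cos φ₂ cos Δλ = -0.083923
θ = atan2(y, x) = -149.5059° → 210.4941° (mod 360°)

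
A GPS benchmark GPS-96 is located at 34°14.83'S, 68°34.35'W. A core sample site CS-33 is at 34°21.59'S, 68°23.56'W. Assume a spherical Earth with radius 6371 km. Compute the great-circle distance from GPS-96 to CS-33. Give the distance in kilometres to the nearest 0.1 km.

GPS-96: φ = -34.24717°, λ = -68.57250°
CS-33: φ = -34.35983°, λ = -68.39267°
Δφ = -0.1127°,  Δλ = 0.1798°
a = sin²(Δφ/2) + cos φ₁ cos φ₂ sin²(Δλ/2) = 0.000003
c = 2·arcsin(√a) = 0.003254 rad = 0.1864°
d = R·c = 6371 × 0.003254 = 20.7 km

20.7 km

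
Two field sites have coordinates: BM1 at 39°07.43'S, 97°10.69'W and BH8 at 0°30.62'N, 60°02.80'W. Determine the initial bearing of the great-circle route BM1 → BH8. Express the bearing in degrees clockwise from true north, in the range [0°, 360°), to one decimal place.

49.8°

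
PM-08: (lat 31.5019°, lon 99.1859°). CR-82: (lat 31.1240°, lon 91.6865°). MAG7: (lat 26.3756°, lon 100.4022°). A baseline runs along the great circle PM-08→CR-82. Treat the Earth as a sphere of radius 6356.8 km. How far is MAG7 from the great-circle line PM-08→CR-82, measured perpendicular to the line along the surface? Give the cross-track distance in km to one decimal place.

570.9 km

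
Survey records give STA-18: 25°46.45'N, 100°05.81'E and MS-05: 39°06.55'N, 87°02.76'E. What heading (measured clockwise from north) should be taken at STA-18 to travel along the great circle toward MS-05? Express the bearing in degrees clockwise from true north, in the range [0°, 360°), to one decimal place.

STA-18: φ = +25.77417°, λ = +100.09683°
MS-05: φ = +39.10917°, λ = +87.04600°
Δλ = -13.0508°
y = sin Δλ · cos φ₂ = -0.175220
x = cos φ₁ sin φ₂ − sin φ₁ cos φ₂ cos Δλ = 0.239359
θ = atan2(y, x) = -36.2056° → 323.7944° (mod 360°)

323.8°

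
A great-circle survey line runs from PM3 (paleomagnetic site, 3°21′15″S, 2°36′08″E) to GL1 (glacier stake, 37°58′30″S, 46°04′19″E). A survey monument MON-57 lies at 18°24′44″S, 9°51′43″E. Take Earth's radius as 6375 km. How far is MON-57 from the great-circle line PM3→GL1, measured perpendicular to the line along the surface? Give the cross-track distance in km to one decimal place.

PM3: φ = -3.35417°, λ = +2.60222°
GL1: φ = -37.97500°, λ = +46.07194°
MON-57: φ = -18.41222°, λ = +9.86194°
δ₁₃ = central angle PM3→MON-57 = 0.290607 rad  (haversine)
θ₁₃ = bearing PM3→MON-57 = 155.264°,  θ₁₂ = bearing PM3→GL1 = 136.962°
dₓₜ = R·arcsin(sin δ₁₃ · sin(θ₁₃ − θ₁₂)) = 6375·arcsin(0.28653·sin(18.301°)) = 574.375 km
|dₓₜ| = 574.375 km

574.4 km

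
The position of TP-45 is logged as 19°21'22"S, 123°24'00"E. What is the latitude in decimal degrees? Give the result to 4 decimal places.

19° + 21′/60 + 22″/3600 = 19 + 0.35000 + 0.00611 = 19.3561°

19.3561°S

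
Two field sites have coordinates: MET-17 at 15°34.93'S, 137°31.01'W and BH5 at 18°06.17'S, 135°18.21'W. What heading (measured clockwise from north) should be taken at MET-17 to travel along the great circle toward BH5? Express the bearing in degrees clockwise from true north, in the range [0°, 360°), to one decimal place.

140.3°

MET-17: φ = -15.58217°, λ = -137.51683°
BH5: φ = -18.10283°, λ = -135.30350°
Δλ = 2.2133°
y = sin Δλ · cos φ₂ = 0.036709
x = cos φ₁ sin φ₂ − sin φ₁ cos φ₂ cos Δλ = -0.044170
θ = atan2(y, x) = 140.2710° → 140.2710° (mod 360°)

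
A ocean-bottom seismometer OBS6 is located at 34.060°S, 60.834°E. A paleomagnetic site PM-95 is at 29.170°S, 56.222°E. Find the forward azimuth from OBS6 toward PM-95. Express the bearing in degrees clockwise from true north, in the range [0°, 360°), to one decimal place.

Δλ = -4.6120°
y = sin Δλ · cos φ₂ = -0.070210
x = cos φ₁ sin φ₂ − sin φ₁ cos φ₂ cos Δλ = 0.083660
θ = atan2(y, x) = -40.0046° → 319.9954° (mod 360°)

320.0°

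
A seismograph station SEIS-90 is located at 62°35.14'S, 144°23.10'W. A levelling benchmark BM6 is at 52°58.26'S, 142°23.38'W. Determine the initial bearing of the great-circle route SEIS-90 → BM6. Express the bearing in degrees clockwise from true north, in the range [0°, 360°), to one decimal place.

7.2°

SEIS-90: φ = -62.58567°, λ = -144.38500°
BM6: φ = -52.97100°, λ = -142.38967°
Δλ = 1.9953°
y = sin Δλ · cos φ₂ = 0.020968
x = cos φ₁ sin φ₂ − sin φ₁ cos φ₂ cos Δλ = 0.166697
θ = atan2(y, x) = 7.1693° → 7.1693° (mod 360°)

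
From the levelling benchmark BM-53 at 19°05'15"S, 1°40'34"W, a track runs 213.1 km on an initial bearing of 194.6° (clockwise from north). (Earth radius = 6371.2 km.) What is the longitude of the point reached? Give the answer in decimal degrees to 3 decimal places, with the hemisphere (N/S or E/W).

BM-53: φ = -19.08750°, λ = -1.67611°
δ = d/R = 213.1/6371.2 = 0.033447 rad
φ₂ = arcsin(sin φ₁ cos δ + cos φ₁ sin δ cos θ)
   = arcsin(-0.32701·0.99944 + 0.94502·0.03344·-0.96771) = -20.94128°
λ₂ = λ₁ + atan2(sin θ sin δ cos φ₁, cos δ − sin φ₁ sin φ₂) = -2.19325°

2.193°W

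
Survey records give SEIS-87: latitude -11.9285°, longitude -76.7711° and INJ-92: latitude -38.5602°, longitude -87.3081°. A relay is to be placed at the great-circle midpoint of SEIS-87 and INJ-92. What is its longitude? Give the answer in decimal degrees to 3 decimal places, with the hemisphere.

81.450°W

Bx = cos φ₂ cos Δλ = 0.768768,  By = cos φ₂ sin Δλ = -0.142996
φₘ = atan2(sin φ₁ + sin φ₂, √((cos φ₁ + Bx)² + By²)) = -25.33687°
λₘ = λ₁ + atan2(By, cos φ₁ + Bx) = -81.45000°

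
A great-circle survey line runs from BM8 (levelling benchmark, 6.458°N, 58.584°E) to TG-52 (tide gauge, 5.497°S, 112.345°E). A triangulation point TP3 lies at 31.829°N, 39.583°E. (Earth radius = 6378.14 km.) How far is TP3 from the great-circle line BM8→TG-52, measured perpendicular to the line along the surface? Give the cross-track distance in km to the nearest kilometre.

2422 km

δ₁₃ = central angle BM8→TP3 = 0.540304 rad  (haversine)
θ₁₃ = bearing BM8→TP3 = 327.468°,  θ₁₂ = bearing BM8→TG-52 = 101.365°
dₓₜ = R·arcsin(sin δ₁₃ · sin(θ₁₃ − θ₁₂)) = 6378.14·arcsin(0.51440·sin(226.103°)) = -2421.977 km
|dₓₜ| = 2421.977 km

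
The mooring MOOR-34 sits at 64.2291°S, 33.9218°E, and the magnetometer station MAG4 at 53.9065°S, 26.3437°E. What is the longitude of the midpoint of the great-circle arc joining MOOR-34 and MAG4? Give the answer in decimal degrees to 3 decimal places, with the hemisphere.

29.561°E

Bx = cos φ₂ cos Δλ = 0.583959,  By = cos φ₂ sin Δλ = -0.077690
φₘ = atan2(sin φ₁ + sin φ₂, √((cos φ₁ + Bx)² + By²)) = -59.12180°
λₘ = λ₁ + atan2(By, cos φ₁ + Bx) = 29.56081°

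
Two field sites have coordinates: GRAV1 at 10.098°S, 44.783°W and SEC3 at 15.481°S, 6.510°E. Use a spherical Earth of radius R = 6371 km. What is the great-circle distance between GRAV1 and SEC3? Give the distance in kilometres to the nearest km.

Δφ = -5.3830°,  Δλ = 51.2930°
a = sin²(Δφ/2) + cos φ₁ cos φ₂ sin²(Δλ/2) = 0.179943
c = 2·arcsin(√a) = 0.876149 rad = 50.1997°
d = R·c = 6371 × 0.876149 = 5581.9 km

5582 km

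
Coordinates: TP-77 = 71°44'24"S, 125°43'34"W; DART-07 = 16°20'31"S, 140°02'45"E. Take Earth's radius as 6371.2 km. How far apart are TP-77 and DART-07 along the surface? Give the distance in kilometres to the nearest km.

8431 km

TP-77: φ = -71.74000°, λ = -125.72611°
DART-07: φ = -16.34194°, λ = +140.04583°
Δφ = 55.3981°,  Δλ = -94.2281°
a = sin²(Δφ/2) + cos φ₁ cos φ₂ sin²(Δλ/2) = 0.377483
c = 2·arcsin(√a) = 1.323242 rad = 75.8162°
d = R·c = 6371.2 × 1.323242 = 8430.6 km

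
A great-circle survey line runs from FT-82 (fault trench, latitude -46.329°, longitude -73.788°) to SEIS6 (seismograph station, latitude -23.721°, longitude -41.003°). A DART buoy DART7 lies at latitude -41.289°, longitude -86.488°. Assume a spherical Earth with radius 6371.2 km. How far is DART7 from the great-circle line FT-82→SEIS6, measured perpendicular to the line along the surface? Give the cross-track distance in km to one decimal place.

933.4 km

δ₁₃ = central angle FT-82→DART7 = 0.182242 rad  (haversine)
θ₁₃ = bearing FT-82→DART7 = 294.291°,  θ₁₂ = bearing FT-82→SEIS6 = 60.635°
dₓₜ = R·arcsin(sin δ₁₃ · sin(θ₁₃ − θ₁₂)) = 6371.2·arcsin(0.18124·sin(233.656°)) = -933.406 km
|dₓₜ| = 933.406 km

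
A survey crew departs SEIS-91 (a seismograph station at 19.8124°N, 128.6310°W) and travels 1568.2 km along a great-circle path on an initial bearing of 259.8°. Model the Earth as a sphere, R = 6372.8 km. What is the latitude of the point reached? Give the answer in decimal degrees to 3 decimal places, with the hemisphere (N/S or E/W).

16.747°N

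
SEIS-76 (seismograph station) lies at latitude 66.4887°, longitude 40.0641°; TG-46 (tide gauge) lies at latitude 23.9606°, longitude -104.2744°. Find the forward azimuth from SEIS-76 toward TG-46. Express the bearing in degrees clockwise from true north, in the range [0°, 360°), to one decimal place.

327.7°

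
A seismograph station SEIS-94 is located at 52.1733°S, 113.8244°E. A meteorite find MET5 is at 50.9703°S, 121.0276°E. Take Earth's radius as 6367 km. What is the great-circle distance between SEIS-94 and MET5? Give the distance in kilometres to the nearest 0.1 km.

514.9 km

Δφ = 1.2030°,  Δλ = 7.2032°
a = sin²(Δφ/2) + cos φ₁ cos φ₂ sin²(Δλ/2) = 0.001634
c = 2·arcsin(√a) = 0.080872 rad = 4.6336°
d = R·c = 6367 × 0.080872 = 514.9 km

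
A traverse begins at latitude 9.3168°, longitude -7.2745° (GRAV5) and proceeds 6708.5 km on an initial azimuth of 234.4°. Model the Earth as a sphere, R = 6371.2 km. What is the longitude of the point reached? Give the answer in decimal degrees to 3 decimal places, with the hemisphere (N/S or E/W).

58.359°W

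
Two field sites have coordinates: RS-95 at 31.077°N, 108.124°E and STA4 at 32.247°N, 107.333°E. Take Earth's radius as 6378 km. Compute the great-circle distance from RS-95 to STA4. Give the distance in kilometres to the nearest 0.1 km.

Δφ = 1.1700°,  Δλ = -0.7910°
a = sin²(Δφ/2) + cos φ₁ cos φ₂ sin²(Δλ/2) = 0.000139
c = 2·arcsin(√a) = 0.023560 rad = 1.3499°
d = R·c = 6378 × 0.023560 = 150.3 km

150.3 km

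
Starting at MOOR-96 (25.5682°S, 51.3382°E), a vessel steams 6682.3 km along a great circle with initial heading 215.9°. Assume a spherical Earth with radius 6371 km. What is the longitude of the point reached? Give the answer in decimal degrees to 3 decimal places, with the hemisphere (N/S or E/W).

δ = d/R = 6682.3/6371 = 1.048862 rad
φ₂ = arcsin(sin φ₁ cos δ + cos φ₁ sin δ cos θ)
   = arcsin(-0.43159·0.49856 + 0.90207·0.86686·-0.81004) = -58.05930°
λ₂ = λ₁ + atan2(sin θ sin δ cos φ₁, cos δ − sin φ₁ sin φ₂) = -22.56523°

22.565°W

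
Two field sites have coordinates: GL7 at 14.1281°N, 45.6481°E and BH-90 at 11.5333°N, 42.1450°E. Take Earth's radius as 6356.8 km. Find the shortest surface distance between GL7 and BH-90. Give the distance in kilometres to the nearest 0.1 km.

Δφ = -2.5948°,  Δλ = -3.5031°
a = sin²(Δφ/2) + cos φ₁ cos φ₂ sin²(Δλ/2) = 0.001400
c = 2·arcsin(√a) = 0.074860 rad = 4.2892°
d = R·c = 6356.8 × 0.074860 = 475.9 km

475.9 km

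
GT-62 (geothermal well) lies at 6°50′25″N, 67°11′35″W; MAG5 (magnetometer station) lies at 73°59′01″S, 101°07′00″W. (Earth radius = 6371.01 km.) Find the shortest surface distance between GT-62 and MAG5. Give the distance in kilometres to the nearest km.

GT-62: φ = +6.84028°, λ = -67.19306°
MAG5: φ = -73.98361°, λ = -101.11667°
Δφ = -80.8239°,  Δλ = -33.9236°
a = sin²(Δφ/2) + cos φ₁ cos φ₂ sin²(Δλ/2) = 0.443581
c = 2·arcsin(√a) = 1.457717 rad = 83.5210°
d = R·c = 6371.01 × 1.457717 = 9287.1 km

9287 km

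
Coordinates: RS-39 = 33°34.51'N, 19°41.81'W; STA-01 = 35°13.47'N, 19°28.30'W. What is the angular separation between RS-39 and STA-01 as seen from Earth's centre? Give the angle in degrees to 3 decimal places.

RS-39: φ = +33.57517°, λ = -19.69683°
STA-01: φ = +35.22450°, λ = -19.47167°
Δφ = 1.6493°,  Δλ = 0.2252°
a = sin²(Δφ/2) + cos φ₁ cos φ₂ sin²(Δλ/2) = 0.000210
c = 2·arcsin(√a) = 0.028968 rad = 1.6598°

1.660°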